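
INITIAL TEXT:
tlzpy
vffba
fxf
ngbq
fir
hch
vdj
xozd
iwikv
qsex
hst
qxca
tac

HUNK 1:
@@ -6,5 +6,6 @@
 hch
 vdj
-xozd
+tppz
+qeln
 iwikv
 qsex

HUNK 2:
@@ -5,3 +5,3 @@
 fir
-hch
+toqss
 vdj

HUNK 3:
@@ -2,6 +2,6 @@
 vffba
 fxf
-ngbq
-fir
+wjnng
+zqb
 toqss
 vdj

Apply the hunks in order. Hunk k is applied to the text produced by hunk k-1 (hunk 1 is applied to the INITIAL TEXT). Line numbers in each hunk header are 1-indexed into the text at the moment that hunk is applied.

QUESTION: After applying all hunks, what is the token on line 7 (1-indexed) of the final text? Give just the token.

Answer: vdj

Derivation:
Hunk 1: at line 6 remove [xozd] add [tppz,qeln] -> 14 lines: tlzpy vffba fxf ngbq fir hch vdj tppz qeln iwikv qsex hst qxca tac
Hunk 2: at line 5 remove [hch] add [toqss] -> 14 lines: tlzpy vffba fxf ngbq fir toqss vdj tppz qeln iwikv qsex hst qxca tac
Hunk 3: at line 2 remove [ngbq,fir] add [wjnng,zqb] -> 14 lines: tlzpy vffba fxf wjnng zqb toqss vdj tppz qeln iwikv qsex hst qxca tac
Final line 7: vdj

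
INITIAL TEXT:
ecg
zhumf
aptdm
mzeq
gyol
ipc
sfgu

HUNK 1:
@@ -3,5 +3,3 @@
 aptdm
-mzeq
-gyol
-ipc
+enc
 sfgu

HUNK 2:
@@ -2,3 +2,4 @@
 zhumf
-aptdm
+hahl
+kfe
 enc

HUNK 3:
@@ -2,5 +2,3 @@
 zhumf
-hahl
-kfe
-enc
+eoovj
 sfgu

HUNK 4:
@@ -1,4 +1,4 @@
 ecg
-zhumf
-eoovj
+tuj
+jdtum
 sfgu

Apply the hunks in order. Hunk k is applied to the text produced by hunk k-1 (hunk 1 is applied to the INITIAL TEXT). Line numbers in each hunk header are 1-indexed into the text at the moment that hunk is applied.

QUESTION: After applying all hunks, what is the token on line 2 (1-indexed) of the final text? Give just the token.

Answer: tuj

Derivation:
Hunk 1: at line 3 remove [mzeq,gyol,ipc] add [enc] -> 5 lines: ecg zhumf aptdm enc sfgu
Hunk 2: at line 2 remove [aptdm] add [hahl,kfe] -> 6 lines: ecg zhumf hahl kfe enc sfgu
Hunk 3: at line 2 remove [hahl,kfe,enc] add [eoovj] -> 4 lines: ecg zhumf eoovj sfgu
Hunk 4: at line 1 remove [zhumf,eoovj] add [tuj,jdtum] -> 4 lines: ecg tuj jdtum sfgu
Final line 2: tuj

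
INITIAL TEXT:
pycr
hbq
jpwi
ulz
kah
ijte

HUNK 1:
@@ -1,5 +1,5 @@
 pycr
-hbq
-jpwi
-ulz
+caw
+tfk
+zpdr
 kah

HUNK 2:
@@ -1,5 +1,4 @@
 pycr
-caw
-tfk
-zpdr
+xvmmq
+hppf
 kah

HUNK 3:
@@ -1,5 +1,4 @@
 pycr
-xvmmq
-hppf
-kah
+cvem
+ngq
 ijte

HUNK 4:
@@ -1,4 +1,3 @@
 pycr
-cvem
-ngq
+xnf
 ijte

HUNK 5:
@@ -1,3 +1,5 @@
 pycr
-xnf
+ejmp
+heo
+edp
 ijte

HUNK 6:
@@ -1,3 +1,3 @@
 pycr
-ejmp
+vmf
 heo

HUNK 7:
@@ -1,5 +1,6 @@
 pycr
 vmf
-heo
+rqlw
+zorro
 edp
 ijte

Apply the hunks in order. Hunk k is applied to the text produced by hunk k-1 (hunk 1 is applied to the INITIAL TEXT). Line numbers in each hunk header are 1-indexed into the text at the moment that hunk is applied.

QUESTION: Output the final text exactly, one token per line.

Answer: pycr
vmf
rqlw
zorro
edp
ijte

Derivation:
Hunk 1: at line 1 remove [hbq,jpwi,ulz] add [caw,tfk,zpdr] -> 6 lines: pycr caw tfk zpdr kah ijte
Hunk 2: at line 1 remove [caw,tfk,zpdr] add [xvmmq,hppf] -> 5 lines: pycr xvmmq hppf kah ijte
Hunk 3: at line 1 remove [xvmmq,hppf,kah] add [cvem,ngq] -> 4 lines: pycr cvem ngq ijte
Hunk 4: at line 1 remove [cvem,ngq] add [xnf] -> 3 lines: pycr xnf ijte
Hunk 5: at line 1 remove [xnf] add [ejmp,heo,edp] -> 5 lines: pycr ejmp heo edp ijte
Hunk 6: at line 1 remove [ejmp] add [vmf] -> 5 lines: pycr vmf heo edp ijte
Hunk 7: at line 1 remove [heo] add [rqlw,zorro] -> 6 lines: pycr vmf rqlw zorro edp ijte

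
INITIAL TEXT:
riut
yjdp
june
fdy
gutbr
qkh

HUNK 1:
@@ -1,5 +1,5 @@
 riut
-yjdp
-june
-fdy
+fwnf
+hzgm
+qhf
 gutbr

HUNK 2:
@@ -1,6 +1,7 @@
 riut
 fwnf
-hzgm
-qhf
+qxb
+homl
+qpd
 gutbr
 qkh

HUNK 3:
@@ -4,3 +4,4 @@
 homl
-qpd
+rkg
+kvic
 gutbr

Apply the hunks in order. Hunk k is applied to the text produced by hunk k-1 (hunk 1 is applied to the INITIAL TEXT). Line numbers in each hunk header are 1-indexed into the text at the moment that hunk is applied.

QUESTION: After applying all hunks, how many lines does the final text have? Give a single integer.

Hunk 1: at line 1 remove [yjdp,june,fdy] add [fwnf,hzgm,qhf] -> 6 lines: riut fwnf hzgm qhf gutbr qkh
Hunk 2: at line 1 remove [hzgm,qhf] add [qxb,homl,qpd] -> 7 lines: riut fwnf qxb homl qpd gutbr qkh
Hunk 3: at line 4 remove [qpd] add [rkg,kvic] -> 8 lines: riut fwnf qxb homl rkg kvic gutbr qkh
Final line count: 8

Answer: 8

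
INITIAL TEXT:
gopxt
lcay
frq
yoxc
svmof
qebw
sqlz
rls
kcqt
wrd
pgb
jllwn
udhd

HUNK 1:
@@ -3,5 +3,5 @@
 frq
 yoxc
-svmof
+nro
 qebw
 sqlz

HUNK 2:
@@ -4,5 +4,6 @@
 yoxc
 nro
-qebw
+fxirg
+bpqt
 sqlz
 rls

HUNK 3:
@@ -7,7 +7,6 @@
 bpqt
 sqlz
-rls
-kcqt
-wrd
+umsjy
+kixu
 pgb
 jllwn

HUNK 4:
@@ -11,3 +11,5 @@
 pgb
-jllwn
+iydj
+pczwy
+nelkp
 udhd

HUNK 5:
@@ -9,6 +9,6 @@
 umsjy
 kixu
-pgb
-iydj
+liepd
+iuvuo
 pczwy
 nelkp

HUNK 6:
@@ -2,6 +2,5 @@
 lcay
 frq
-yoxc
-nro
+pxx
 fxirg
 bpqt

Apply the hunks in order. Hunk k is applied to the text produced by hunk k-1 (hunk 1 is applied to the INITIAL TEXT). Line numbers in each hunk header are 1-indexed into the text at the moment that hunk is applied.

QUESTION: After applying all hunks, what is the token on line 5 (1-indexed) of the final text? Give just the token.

Hunk 1: at line 3 remove [svmof] add [nro] -> 13 lines: gopxt lcay frq yoxc nro qebw sqlz rls kcqt wrd pgb jllwn udhd
Hunk 2: at line 4 remove [qebw] add [fxirg,bpqt] -> 14 lines: gopxt lcay frq yoxc nro fxirg bpqt sqlz rls kcqt wrd pgb jllwn udhd
Hunk 3: at line 7 remove [rls,kcqt,wrd] add [umsjy,kixu] -> 13 lines: gopxt lcay frq yoxc nro fxirg bpqt sqlz umsjy kixu pgb jllwn udhd
Hunk 4: at line 11 remove [jllwn] add [iydj,pczwy,nelkp] -> 15 lines: gopxt lcay frq yoxc nro fxirg bpqt sqlz umsjy kixu pgb iydj pczwy nelkp udhd
Hunk 5: at line 9 remove [pgb,iydj] add [liepd,iuvuo] -> 15 lines: gopxt lcay frq yoxc nro fxirg bpqt sqlz umsjy kixu liepd iuvuo pczwy nelkp udhd
Hunk 6: at line 2 remove [yoxc,nro] add [pxx] -> 14 lines: gopxt lcay frq pxx fxirg bpqt sqlz umsjy kixu liepd iuvuo pczwy nelkp udhd
Final line 5: fxirg

Answer: fxirg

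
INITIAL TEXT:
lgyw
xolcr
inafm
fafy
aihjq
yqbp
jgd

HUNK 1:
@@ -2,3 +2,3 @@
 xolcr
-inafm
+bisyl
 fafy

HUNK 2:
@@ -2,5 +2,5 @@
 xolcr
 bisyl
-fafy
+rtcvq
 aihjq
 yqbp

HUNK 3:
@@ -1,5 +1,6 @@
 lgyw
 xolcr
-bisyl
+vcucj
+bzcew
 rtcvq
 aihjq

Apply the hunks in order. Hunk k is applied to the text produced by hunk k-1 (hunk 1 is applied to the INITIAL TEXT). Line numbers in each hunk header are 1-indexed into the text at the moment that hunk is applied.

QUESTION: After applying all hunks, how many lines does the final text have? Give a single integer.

Hunk 1: at line 2 remove [inafm] add [bisyl] -> 7 lines: lgyw xolcr bisyl fafy aihjq yqbp jgd
Hunk 2: at line 2 remove [fafy] add [rtcvq] -> 7 lines: lgyw xolcr bisyl rtcvq aihjq yqbp jgd
Hunk 3: at line 1 remove [bisyl] add [vcucj,bzcew] -> 8 lines: lgyw xolcr vcucj bzcew rtcvq aihjq yqbp jgd
Final line count: 8

Answer: 8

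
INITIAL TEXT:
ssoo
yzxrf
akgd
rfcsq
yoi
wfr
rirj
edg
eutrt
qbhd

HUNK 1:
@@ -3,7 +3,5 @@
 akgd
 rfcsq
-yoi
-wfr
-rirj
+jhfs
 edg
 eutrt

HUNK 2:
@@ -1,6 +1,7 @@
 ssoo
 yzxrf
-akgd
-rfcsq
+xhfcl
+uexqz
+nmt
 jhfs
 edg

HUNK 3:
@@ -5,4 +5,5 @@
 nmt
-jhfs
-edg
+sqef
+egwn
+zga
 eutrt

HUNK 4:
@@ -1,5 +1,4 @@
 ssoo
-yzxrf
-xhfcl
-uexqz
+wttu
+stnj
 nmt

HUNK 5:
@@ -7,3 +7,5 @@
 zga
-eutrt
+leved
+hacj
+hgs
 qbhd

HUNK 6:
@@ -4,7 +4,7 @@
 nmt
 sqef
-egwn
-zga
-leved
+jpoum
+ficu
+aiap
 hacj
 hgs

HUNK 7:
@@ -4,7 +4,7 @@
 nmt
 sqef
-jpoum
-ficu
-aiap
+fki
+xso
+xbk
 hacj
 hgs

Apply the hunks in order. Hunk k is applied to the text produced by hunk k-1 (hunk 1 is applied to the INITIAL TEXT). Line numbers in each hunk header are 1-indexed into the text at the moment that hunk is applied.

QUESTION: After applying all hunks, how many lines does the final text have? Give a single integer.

Answer: 11

Derivation:
Hunk 1: at line 3 remove [yoi,wfr,rirj] add [jhfs] -> 8 lines: ssoo yzxrf akgd rfcsq jhfs edg eutrt qbhd
Hunk 2: at line 1 remove [akgd,rfcsq] add [xhfcl,uexqz,nmt] -> 9 lines: ssoo yzxrf xhfcl uexqz nmt jhfs edg eutrt qbhd
Hunk 3: at line 5 remove [jhfs,edg] add [sqef,egwn,zga] -> 10 lines: ssoo yzxrf xhfcl uexqz nmt sqef egwn zga eutrt qbhd
Hunk 4: at line 1 remove [yzxrf,xhfcl,uexqz] add [wttu,stnj] -> 9 lines: ssoo wttu stnj nmt sqef egwn zga eutrt qbhd
Hunk 5: at line 7 remove [eutrt] add [leved,hacj,hgs] -> 11 lines: ssoo wttu stnj nmt sqef egwn zga leved hacj hgs qbhd
Hunk 6: at line 4 remove [egwn,zga,leved] add [jpoum,ficu,aiap] -> 11 lines: ssoo wttu stnj nmt sqef jpoum ficu aiap hacj hgs qbhd
Hunk 7: at line 4 remove [jpoum,ficu,aiap] add [fki,xso,xbk] -> 11 lines: ssoo wttu stnj nmt sqef fki xso xbk hacj hgs qbhd
Final line count: 11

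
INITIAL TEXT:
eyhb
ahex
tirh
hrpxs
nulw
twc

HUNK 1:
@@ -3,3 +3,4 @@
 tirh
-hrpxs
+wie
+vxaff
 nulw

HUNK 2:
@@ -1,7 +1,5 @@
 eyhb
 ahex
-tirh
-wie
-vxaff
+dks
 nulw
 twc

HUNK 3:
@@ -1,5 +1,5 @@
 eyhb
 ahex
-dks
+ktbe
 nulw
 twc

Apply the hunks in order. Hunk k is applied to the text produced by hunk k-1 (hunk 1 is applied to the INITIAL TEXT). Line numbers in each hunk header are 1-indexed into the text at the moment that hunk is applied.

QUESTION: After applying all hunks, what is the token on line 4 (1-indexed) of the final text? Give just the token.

Answer: nulw

Derivation:
Hunk 1: at line 3 remove [hrpxs] add [wie,vxaff] -> 7 lines: eyhb ahex tirh wie vxaff nulw twc
Hunk 2: at line 1 remove [tirh,wie,vxaff] add [dks] -> 5 lines: eyhb ahex dks nulw twc
Hunk 3: at line 1 remove [dks] add [ktbe] -> 5 lines: eyhb ahex ktbe nulw twc
Final line 4: nulw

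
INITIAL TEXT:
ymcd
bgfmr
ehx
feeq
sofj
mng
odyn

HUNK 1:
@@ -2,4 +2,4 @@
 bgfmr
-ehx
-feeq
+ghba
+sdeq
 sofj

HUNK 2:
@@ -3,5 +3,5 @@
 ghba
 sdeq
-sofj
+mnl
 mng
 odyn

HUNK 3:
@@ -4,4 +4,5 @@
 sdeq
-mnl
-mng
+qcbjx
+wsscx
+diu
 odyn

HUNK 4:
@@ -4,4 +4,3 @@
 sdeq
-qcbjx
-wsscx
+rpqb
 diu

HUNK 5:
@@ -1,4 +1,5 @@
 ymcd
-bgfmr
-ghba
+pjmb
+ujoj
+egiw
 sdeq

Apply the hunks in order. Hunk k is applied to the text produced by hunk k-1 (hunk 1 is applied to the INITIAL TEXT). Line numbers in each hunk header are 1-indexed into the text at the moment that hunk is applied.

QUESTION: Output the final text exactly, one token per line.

Hunk 1: at line 2 remove [ehx,feeq] add [ghba,sdeq] -> 7 lines: ymcd bgfmr ghba sdeq sofj mng odyn
Hunk 2: at line 3 remove [sofj] add [mnl] -> 7 lines: ymcd bgfmr ghba sdeq mnl mng odyn
Hunk 3: at line 4 remove [mnl,mng] add [qcbjx,wsscx,diu] -> 8 lines: ymcd bgfmr ghba sdeq qcbjx wsscx diu odyn
Hunk 4: at line 4 remove [qcbjx,wsscx] add [rpqb] -> 7 lines: ymcd bgfmr ghba sdeq rpqb diu odyn
Hunk 5: at line 1 remove [bgfmr,ghba] add [pjmb,ujoj,egiw] -> 8 lines: ymcd pjmb ujoj egiw sdeq rpqb diu odyn

Answer: ymcd
pjmb
ujoj
egiw
sdeq
rpqb
diu
odyn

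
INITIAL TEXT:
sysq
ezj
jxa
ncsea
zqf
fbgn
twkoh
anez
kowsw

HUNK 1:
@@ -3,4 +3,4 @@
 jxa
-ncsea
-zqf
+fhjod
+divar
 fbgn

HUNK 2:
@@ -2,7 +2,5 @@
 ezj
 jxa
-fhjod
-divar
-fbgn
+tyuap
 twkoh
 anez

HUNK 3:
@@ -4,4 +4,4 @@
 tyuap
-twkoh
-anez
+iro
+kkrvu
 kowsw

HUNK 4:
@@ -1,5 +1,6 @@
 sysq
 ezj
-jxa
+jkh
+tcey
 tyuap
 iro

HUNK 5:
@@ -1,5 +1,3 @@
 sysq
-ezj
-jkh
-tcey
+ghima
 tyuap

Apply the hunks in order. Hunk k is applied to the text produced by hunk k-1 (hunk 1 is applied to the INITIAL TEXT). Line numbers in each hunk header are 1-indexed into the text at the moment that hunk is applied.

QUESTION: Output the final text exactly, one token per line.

Answer: sysq
ghima
tyuap
iro
kkrvu
kowsw

Derivation:
Hunk 1: at line 3 remove [ncsea,zqf] add [fhjod,divar] -> 9 lines: sysq ezj jxa fhjod divar fbgn twkoh anez kowsw
Hunk 2: at line 2 remove [fhjod,divar,fbgn] add [tyuap] -> 7 lines: sysq ezj jxa tyuap twkoh anez kowsw
Hunk 3: at line 4 remove [twkoh,anez] add [iro,kkrvu] -> 7 lines: sysq ezj jxa tyuap iro kkrvu kowsw
Hunk 4: at line 1 remove [jxa] add [jkh,tcey] -> 8 lines: sysq ezj jkh tcey tyuap iro kkrvu kowsw
Hunk 5: at line 1 remove [ezj,jkh,tcey] add [ghima] -> 6 lines: sysq ghima tyuap iro kkrvu kowsw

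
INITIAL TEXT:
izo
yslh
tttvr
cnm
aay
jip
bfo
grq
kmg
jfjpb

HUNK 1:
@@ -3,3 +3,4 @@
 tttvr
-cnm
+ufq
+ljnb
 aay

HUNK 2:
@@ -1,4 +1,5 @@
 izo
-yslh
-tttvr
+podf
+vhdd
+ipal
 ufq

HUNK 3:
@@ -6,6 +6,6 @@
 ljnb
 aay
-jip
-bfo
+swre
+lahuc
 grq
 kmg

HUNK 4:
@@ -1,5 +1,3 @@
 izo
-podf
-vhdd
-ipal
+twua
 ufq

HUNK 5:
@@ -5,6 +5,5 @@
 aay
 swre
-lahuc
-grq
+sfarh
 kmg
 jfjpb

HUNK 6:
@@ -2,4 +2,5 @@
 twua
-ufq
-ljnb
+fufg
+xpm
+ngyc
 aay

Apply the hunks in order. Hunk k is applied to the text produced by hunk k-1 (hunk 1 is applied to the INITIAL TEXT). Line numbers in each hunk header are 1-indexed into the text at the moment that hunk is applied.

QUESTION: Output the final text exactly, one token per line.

Answer: izo
twua
fufg
xpm
ngyc
aay
swre
sfarh
kmg
jfjpb

Derivation:
Hunk 1: at line 3 remove [cnm] add [ufq,ljnb] -> 11 lines: izo yslh tttvr ufq ljnb aay jip bfo grq kmg jfjpb
Hunk 2: at line 1 remove [yslh,tttvr] add [podf,vhdd,ipal] -> 12 lines: izo podf vhdd ipal ufq ljnb aay jip bfo grq kmg jfjpb
Hunk 3: at line 6 remove [jip,bfo] add [swre,lahuc] -> 12 lines: izo podf vhdd ipal ufq ljnb aay swre lahuc grq kmg jfjpb
Hunk 4: at line 1 remove [podf,vhdd,ipal] add [twua] -> 10 lines: izo twua ufq ljnb aay swre lahuc grq kmg jfjpb
Hunk 5: at line 5 remove [lahuc,grq] add [sfarh] -> 9 lines: izo twua ufq ljnb aay swre sfarh kmg jfjpb
Hunk 6: at line 2 remove [ufq,ljnb] add [fufg,xpm,ngyc] -> 10 lines: izo twua fufg xpm ngyc aay swre sfarh kmg jfjpb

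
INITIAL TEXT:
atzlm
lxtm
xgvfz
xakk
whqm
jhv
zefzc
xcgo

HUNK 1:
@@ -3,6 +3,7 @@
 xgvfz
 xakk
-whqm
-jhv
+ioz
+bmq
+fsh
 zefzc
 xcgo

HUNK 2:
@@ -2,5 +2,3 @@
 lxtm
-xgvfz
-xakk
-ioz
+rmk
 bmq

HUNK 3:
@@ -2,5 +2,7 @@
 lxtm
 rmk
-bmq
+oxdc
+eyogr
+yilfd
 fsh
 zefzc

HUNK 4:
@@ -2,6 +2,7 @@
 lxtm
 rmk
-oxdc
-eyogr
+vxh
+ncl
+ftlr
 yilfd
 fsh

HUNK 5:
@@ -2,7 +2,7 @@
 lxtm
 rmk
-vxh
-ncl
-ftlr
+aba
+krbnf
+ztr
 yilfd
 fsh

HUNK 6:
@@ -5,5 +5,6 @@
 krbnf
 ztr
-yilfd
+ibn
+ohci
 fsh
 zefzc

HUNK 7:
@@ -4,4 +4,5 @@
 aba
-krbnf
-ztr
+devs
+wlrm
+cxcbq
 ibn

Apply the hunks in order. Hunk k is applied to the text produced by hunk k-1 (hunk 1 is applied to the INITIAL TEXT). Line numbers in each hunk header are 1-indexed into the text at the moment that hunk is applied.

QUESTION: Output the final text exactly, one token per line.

Answer: atzlm
lxtm
rmk
aba
devs
wlrm
cxcbq
ibn
ohci
fsh
zefzc
xcgo

Derivation:
Hunk 1: at line 3 remove [whqm,jhv] add [ioz,bmq,fsh] -> 9 lines: atzlm lxtm xgvfz xakk ioz bmq fsh zefzc xcgo
Hunk 2: at line 2 remove [xgvfz,xakk,ioz] add [rmk] -> 7 lines: atzlm lxtm rmk bmq fsh zefzc xcgo
Hunk 3: at line 2 remove [bmq] add [oxdc,eyogr,yilfd] -> 9 lines: atzlm lxtm rmk oxdc eyogr yilfd fsh zefzc xcgo
Hunk 4: at line 2 remove [oxdc,eyogr] add [vxh,ncl,ftlr] -> 10 lines: atzlm lxtm rmk vxh ncl ftlr yilfd fsh zefzc xcgo
Hunk 5: at line 2 remove [vxh,ncl,ftlr] add [aba,krbnf,ztr] -> 10 lines: atzlm lxtm rmk aba krbnf ztr yilfd fsh zefzc xcgo
Hunk 6: at line 5 remove [yilfd] add [ibn,ohci] -> 11 lines: atzlm lxtm rmk aba krbnf ztr ibn ohci fsh zefzc xcgo
Hunk 7: at line 4 remove [krbnf,ztr] add [devs,wlrm,cxcbq] -> 12 lines: atzlm lxtm rmk aba devs wlrm cxcbq ibn ohci fsh zefzc xcgo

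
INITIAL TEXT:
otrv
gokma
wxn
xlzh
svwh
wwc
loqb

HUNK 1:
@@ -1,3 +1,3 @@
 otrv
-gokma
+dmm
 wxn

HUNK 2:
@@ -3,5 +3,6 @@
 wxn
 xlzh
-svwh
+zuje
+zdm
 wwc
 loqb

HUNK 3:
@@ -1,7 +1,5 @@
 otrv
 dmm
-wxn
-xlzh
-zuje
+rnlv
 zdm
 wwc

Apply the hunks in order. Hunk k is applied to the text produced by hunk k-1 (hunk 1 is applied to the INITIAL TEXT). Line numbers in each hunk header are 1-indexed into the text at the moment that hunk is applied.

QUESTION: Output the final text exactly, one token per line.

Hunk 1: at line 1 remove [gokma] add [dmm] -> 7 lines: otrv dmm wxn xlzh svwh wwc loqb
Hunk 2: at line 3 remove [svwh] add [zuje,zdm] -> 8 lines: otrv dmm wxn xlzh zuje zdm wwc loqb
Hunk 3: at line 1 remove [wxn,xlzh,zuje] add [rnlv] -> 6 lines: otrv dmm rnlv zdm wwc loqb

Answer: otrv
dmm
rnlv
zdm
wwc
loqb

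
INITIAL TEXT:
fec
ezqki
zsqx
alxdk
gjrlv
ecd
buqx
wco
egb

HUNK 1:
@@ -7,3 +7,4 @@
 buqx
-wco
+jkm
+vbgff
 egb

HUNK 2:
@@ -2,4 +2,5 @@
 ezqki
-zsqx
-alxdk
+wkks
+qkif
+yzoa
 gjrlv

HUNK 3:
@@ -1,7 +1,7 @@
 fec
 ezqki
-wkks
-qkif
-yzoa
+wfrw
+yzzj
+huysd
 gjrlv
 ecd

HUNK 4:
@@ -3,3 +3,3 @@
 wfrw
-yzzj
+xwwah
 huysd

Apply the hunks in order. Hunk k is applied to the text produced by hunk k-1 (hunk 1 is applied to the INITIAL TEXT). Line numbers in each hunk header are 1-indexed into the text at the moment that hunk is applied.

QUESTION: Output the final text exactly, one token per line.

Answer: fec
ezqki
wfrw
xwwah
huysd
gjrlv
ecd
buqx
jkm
vbgff
egb

Derivation:
Hunk 1: at line 7 remove [wco] add [jkm,vbgff] -> 10 lines: fec ezqki zsqx alxdk gjrlv ecd buqx jkm vbgff egb
Hunk 2: at line 2 remove [zsqx,alxdk] add [wkks,qkif,yzoa] -> 11 lines: fec ezqki wkks qkif yzoa gjrlv ecd buqx jkm vbgff egb
Hunk 3: at line 1 remove [wkks,qkif,yzoa] add [wfrw,yzzj,huysd] -> 11 lines: fec ezqki wfrw yzzj huysd gjrlv ecd buqx jkm vbgff egb
Hunk 4: at line 3 remove [yzzj] add [xwwah] -> 11 lines: fec ezqki wfrw xwwah huysd gjrlv ecd buqx jkm vbgff egb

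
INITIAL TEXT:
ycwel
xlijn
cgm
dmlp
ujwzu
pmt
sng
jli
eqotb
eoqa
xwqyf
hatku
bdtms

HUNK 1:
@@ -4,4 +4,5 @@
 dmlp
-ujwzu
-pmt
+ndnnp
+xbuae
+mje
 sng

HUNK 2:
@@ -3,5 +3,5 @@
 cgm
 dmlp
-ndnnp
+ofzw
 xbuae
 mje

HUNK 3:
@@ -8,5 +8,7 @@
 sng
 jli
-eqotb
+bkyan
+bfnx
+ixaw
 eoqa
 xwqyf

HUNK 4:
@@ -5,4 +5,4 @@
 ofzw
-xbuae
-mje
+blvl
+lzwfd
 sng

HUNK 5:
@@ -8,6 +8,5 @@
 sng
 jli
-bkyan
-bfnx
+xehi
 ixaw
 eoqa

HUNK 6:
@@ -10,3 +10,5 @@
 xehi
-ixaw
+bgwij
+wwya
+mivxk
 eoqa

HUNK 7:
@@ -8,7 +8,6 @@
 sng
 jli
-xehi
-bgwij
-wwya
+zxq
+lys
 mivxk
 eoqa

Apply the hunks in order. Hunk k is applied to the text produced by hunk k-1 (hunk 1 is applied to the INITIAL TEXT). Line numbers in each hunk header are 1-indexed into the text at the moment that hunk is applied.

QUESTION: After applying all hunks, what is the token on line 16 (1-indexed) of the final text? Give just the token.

Hunk 1: at line 4 remove [ujwzu,pmt] add [ndnnp,xbuae,mje] -> 14 lines: ycwel xlijn cgm dmlp ndnnp xbuae mje sng jli eqotb eoqa xwqyf hatku bdtms
Hunk 2: at line 3 remove [ndnnp] add [ofzw] -> 14 lines: ycwel xlijn cgm dmlp ofzw xbuae mje sng jli eqotb eoqa xwqyf hatku bdtms
Hunk 3: at line 8 remove [eqotb] add [bkyan,bfnx,ixaw] -> 16 lines: ycwel xlijn cgm dmlp ofzw xbuae mje sng jli bkyan bfnx ixaw eoqa xwqyf hatku bdtms
Hunk 4: at line 5 remove [xbuae,mje] add [blvl,lzwfd] -> 16 lines: ycwel xlijn cgm dmlp ofzw blvl lzwfd sng jli bkyan bfnx ixaw eoqa xwqyf hatku bdtms
Hunk 5: at line 8 remove [bkyan,bfnx] add [xehi] -> 15 lines: ycwel xlijn cgm dmlp ofzw blvl lzwfd sng jli xehi ixaw eoqa xwqyf hatku bdtms
Hunk 6: at line 10 remove [ixaw] add [bgwij,wwya,mivxk] -> 17 lines: ycwel xlijn cgm dmlp ofzw blvl lzwfd sng jli xehi bgwij wwya mivxk eoqa xwqyf hatku bdtms
Hunk 7: at line 8 remove [xehi,bgwij,wwya] add [zxq,lys] -> 16 lines: ycwel xlijn cgm dmlp ofzw blvl lzwfd sng jli zxq lys mivxk eoqa xwqyf hatku bdtms
Final line 16: bdtms

Answer: bdtms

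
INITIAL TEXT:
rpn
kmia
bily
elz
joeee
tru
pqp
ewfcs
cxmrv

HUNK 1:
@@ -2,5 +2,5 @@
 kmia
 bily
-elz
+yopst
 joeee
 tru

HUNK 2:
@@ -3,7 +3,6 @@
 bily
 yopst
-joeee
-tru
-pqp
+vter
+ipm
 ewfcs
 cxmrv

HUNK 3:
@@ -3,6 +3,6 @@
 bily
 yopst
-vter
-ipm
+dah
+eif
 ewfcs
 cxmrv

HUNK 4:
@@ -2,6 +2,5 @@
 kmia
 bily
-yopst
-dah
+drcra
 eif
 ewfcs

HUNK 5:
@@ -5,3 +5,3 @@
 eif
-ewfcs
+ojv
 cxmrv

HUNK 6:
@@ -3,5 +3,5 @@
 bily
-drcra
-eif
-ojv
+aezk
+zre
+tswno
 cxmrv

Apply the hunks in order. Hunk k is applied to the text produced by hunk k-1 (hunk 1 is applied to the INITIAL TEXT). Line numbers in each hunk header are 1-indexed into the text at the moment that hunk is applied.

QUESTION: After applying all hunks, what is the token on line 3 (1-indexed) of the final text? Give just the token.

Hunk 1: at line 2 remove [elz] add [yopst] -> 9 lines: rpn kmia bily yopst joeee tru pqp ewfcs cxmrv
Hunk 2: at line 3 remove [joeee,tru,pqp] add [vter,ipm] -> 8 lines: rpn kmia bily yopst vter ipm ewfcs cxmrv
Hunk 3: at line 3 remove [vter,ipm] add [dah,eif] -> 8 lines: rpn kmia bily yopst dah eif ewfcs cxmrv
Hunk 4: at line 2 remove [yopst,dah] add [drcra] -> 7 lines: rpn kmia bily drcra eif ewfcs cxmrv
Hunk 5: at line 5 remove [ewfcs] add [ojv] -> 7 lines: rpn kmia bily drcra eif ojv cxmrv
Hunk 6: at line 3 remove [drcra,eif,ojv] add [aezk,zre,tswno] -> 7 lines: rpn kmia bily aezk zre tswno cxmrv
Final line 3: bily

Answer: bily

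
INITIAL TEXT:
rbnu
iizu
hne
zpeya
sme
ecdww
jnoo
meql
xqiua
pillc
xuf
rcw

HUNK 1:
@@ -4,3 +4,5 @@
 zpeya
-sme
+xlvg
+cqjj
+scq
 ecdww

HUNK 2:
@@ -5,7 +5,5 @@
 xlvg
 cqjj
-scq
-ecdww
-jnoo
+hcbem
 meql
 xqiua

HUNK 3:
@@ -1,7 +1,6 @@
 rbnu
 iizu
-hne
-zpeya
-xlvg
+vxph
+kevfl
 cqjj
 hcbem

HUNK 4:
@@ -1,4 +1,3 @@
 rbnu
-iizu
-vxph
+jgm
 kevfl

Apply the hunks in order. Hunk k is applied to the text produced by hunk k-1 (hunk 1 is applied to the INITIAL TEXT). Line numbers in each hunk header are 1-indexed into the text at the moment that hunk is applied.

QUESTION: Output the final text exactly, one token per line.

Hunk 1: at line 4 remove [sme] add [xlvg,cqjj,scq] -> 14 lines: rbnu iizu hne zpeya xlvg cqjj scq ecdww jnoo meql xqiua pillc xuf rcw
Hunk 2: at line 5 remove [scq,ecdww,jnoo] add [hcbem] -> 12 lines: rbnu iizu hne zpeya xlvg cqjj hcbem meql xqiua pillc xuf rcw
Hunk 3: at line 1 remove [hne,zpeya,xlvg] add [vxph,kevfl] -> 11 lines: rbnu iizu vxph kevfl cqjj hcbem meql xqiua pillc xuf rcw
Hunk 4: at line 1 remove [iizu,vxph] add [jgm] -> 10 lines: rbnu jgm kevfl cqjj hcbem meql xqiua pillc xuf rcw

Answer: rbnu
jgm
kevfl
cqjj
hcbem
meql
xqiua
pillc
xuf
rcw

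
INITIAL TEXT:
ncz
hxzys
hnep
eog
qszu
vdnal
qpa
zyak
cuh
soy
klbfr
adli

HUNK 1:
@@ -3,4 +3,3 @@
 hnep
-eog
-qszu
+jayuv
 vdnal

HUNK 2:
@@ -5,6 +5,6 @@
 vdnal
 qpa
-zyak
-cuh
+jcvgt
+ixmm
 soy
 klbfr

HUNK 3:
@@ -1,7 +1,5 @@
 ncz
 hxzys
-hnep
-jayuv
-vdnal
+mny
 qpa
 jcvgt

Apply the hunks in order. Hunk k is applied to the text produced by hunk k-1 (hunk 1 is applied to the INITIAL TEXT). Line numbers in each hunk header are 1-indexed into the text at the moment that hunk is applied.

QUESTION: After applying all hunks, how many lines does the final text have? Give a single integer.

Answer: 9

Derivation:
Hunk 1: at line 3 remove [eog,qszu] add [jayuv] -> 11 lines: ncz hxzys hnep jayuv vdnal qpa zyak cuh soy klbfr adli
Hunk 2: at line 5 remove [zyak,cuh] add [jcvgt,ixmm] -> 11 lines: ncz hxzys hnep jayuv vdnal qpa jcvgt ixmm soy klbfr adli
Hunk 3: at line 1 remove [hnep,jayuv,vdnal] add [mny] -> 9 lines: ncz hxzys mny qpa jcvgt ixmm soy klbfr adli
Final line count: 9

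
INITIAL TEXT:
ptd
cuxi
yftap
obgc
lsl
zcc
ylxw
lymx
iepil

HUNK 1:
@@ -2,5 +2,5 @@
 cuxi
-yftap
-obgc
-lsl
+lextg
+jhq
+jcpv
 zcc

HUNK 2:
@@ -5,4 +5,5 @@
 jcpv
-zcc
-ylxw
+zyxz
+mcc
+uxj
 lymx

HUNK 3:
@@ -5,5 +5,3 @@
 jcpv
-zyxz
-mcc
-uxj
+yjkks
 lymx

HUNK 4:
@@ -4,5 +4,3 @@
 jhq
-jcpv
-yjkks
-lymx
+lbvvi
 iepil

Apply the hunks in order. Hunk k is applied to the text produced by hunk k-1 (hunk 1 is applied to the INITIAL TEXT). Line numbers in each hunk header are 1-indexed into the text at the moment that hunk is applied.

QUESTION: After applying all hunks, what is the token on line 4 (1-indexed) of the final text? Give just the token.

Answer: jhq

Derivation:
Hunk 1: at line 2 remove [yftap,obgc,lsl] add [lextg,jhq,jcpv] -> 9 lines: ptd cuxi lextg jhq jcpv zcc ylxw lymx iepil
Hunk 2: at line 5 remove [zcc,ylxw] add [zyxz,mcc,uxj] -> 10 lines: ptd cuxi lextg jhq jcpv zyxz mcc uxj lymx iepil
Hunk 3: at line 5 remove [zyxz,mcc,uxj] add [yjkks] -> 8 lines: ptd cuxi lextg jhq jcpv yjkks lymx iepil
Hunk 4: at line 4 remove [jcpv,yjkks,lymx] add [lbvvi] -> 6 lines: ptd cuxi lextg jhq lbvvi iepil
Final line 4: jhq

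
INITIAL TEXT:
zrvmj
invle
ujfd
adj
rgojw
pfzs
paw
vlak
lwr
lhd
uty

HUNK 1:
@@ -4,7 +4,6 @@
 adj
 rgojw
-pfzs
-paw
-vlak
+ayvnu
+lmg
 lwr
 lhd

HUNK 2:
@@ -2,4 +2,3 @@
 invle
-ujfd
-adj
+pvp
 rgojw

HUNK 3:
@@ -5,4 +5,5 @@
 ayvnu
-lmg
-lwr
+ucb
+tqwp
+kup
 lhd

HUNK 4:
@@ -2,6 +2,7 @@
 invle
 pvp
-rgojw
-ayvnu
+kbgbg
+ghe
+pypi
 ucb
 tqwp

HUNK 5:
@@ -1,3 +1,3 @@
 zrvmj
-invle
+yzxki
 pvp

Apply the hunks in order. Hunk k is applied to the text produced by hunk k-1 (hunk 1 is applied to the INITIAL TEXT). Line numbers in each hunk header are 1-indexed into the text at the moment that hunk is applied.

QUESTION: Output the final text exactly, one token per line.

Hunk 1: at line 4 remove [pfzs,paw,vlak] add [ayvnu,lmg] -> 10 lines: zrvmj invle ujfd adj rgojw ayvnu lmg lwr lhd uty
Hunk 2: at line 2 remove [ujfd,adj] add [pvp] -> 9 lines: zrvmj invle pvp rgojw ayvnu lmg lwr lhd uty
Hunk 3: at line 5 remove [lmg,lwr] add [ucb,tqwp,kup] -> 10 lines: zrvmj invle pvp rgojw ayvnu ucb tqwp kup lhd uty
Hunk 4: at line 2 remove [rgojw,ayvnu] add [kbgbg,ghe,pypi] -> 11 lines: zrvmj invle pvp kbgbg ghe pypi ucb tqwp kup lhd uty
Hunk 5: at line 1 remove [invle] add [yzxki] -> 11 lines: zrvmj yzxki pvp kbgbg ghe pypi ucb tqwp kup lhd uty

Answer: zrvmj
yzxki
pvp
kbgbg
ghe
pypi
ucb
tqwp
kup
lhd
uty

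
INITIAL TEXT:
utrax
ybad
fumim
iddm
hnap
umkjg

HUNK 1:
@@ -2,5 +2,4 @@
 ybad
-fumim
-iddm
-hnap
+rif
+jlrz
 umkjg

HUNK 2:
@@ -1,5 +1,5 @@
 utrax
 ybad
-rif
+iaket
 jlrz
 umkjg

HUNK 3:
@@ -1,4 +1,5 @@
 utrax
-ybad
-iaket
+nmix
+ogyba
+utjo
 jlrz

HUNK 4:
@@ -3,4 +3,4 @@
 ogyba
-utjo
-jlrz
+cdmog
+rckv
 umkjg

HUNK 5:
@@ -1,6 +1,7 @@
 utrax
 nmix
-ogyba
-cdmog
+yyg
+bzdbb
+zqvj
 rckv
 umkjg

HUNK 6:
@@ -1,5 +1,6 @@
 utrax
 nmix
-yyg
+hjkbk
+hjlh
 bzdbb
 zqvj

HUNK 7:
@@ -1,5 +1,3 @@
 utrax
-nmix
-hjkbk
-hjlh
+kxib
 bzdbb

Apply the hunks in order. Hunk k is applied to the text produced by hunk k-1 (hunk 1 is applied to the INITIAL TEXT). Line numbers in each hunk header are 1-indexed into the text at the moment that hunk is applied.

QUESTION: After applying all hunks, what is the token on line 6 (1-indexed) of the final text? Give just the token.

Answer: umkjg

Derivation:
Hunk 1: at line 2 remove [fumim,iddm,hnap] add [rif,jlrz] -> 5 lines: utrax ybad rif jlrz umkjg
Hunk 2: at line 1 remove [rif] add [iaket] -> 5 lines: utrax ybad iaket jlrz umkjg
Hunk 3: at line 1 remove [ybad,iaket] add [nmix,ogyba,utjo] -> 6 lines: utrax nmix ogyba utjo jlrz umkjg
Hunk 4: at line 3 remove [utjo,jlrz] add [cdmog,rckv] -> 6 lines: utrax nmix ogyba cdmog rckv umkjg
Hunk 5: at line 1 remove [ogyba,cdmog] add [yyg,bzdbb,zqvj] -> 7 lines: utrax nmix yyg bzdbb zqvj rckv umkjg
Hunk 6: at line 1 remove [yyg] add [hjkbk,hjlh] -> 8 lines: utrax nmix hjkbk hjlh bzdbb zqvj rckv umkjg
Hunk 7: at line 1 remove [nmix,hjkbk,hjlh] add [kxib] -> 6 lines: utrax kxib bzdbb zqvj rckv umkjg
Final line 6: umkjg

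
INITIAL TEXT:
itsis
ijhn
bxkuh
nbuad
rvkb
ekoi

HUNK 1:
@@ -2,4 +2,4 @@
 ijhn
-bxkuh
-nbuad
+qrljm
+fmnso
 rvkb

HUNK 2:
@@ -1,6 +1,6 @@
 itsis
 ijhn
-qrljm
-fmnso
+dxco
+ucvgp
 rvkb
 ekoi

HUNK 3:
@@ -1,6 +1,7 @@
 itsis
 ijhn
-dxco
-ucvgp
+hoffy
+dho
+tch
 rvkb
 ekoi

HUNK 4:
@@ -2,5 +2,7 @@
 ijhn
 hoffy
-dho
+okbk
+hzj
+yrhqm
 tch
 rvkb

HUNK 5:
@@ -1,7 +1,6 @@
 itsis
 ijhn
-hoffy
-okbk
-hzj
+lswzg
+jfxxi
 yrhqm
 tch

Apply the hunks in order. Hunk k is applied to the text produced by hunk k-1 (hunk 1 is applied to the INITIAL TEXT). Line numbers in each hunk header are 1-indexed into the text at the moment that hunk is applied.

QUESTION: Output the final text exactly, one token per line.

Hunk 1: at line 2 remove [bxkuh,nbuad] add [qrljm,fmnso] -> 6 lines: itsis ijhn qrljm fmnso rvkb ekoi
Hunk 2: at line 1 remove [qrljm,fmnso] add [dxco,ucvgp] -> 6 lines: itsis ijhn dxco ucvgp rvkb ekoi
Hunk 3: at line 1 remove [dxco,ucvgp] add [hoffy,dho,tch] -> 7 lines: itsis ijhn hoffy dho tch rvkb ekoi
Hunk 4: at line 2 remove [dho] add [okbk,hzj,yrhqm] -> 9 lines: itsis ijhn hoffy okbk hzj yrhqm tch rvkb ekoi
Hunk 5: at line 1 remove [hoffy,okbk,hzj] add [lswzg,jfxxi] -> 8 lines: itsis ijhn lswzg jfxxi yrhqm tch rvkb ekoi

Answer: itsis
ijhn
lswzg
jfxxi
yrhqm
tch
rvkb
ekoi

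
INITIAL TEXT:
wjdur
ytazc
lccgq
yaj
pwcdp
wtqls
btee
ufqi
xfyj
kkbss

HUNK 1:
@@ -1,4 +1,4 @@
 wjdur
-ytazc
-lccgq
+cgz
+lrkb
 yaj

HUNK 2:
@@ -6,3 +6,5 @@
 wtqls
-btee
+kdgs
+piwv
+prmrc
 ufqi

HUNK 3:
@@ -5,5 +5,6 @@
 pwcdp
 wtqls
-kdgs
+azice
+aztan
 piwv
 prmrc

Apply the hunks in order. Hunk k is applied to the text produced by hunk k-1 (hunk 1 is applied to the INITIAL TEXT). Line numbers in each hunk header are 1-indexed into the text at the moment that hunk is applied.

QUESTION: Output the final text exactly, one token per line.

Hunk 1: at line 1 remove [ytazc,lccgq] add [cgz,lrkb] -> 10 lines: wjdur cgz lrkb yaj pwcdp wtqls btee ufqi xfyj kkbss
Hunk 2: at line 6 remove [btee] add [kdgs,piwv,prmrc] -> 12 lines: wjdur cgz lrkb yaj pwcdp wtqls kdgs piwv prmrc ufqi xfyj kkbss
Hunk 3: at line 5 remove [kdgs] add [azice,aztan] -> 13 lines: wjdur cgz lrkb yaj pwcdp wtqls azice aztan piwv prmrc ufqi xfyj kkbss

Answer: wjdur
cgz
lrkb
yaj
pwcdp
wtqls
azice
aztan
piwv
prmrc
ufqi
xfyj
kkbss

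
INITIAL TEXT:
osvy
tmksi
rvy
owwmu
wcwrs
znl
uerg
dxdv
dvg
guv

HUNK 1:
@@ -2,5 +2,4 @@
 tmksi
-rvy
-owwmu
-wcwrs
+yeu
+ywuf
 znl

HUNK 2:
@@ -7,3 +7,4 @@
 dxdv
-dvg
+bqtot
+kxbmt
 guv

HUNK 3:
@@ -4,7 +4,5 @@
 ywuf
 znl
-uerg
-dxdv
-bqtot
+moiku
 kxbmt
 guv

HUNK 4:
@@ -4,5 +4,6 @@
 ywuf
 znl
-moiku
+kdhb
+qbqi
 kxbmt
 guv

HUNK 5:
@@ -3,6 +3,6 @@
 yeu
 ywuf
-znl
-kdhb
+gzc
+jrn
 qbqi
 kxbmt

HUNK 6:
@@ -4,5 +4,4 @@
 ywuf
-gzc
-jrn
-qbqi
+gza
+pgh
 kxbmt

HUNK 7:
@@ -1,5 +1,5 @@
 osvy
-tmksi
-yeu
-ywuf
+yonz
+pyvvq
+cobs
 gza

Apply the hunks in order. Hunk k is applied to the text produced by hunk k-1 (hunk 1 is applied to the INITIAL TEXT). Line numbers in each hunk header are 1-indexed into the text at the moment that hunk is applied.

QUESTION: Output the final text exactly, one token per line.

Hunk 1: at line 2 remove [rvy,owwmu,wcwrs] add [yeu,ywuf] -> 9 lines: osvy tmksi yeu ywuf znl uerg dxdv dvg guv
Hunk 2: at line 7 remove [dvg] add [bqtot,kxbmt] -> 10 lines: osvy tmksi yeu ywuf znl uerg dxdv bqtot kxbmt guv
Hunk 3: at line 4 remove [uerg,dxdv,bqtot] add [moiku] -> 8 lines: osvy tmksi yeu ywuf znl moiku kxbmt guv
Hunk 4: at line 4 remove [moiku] add [kdhb,qbqi] -> 9 lines: osvy tmksi yeu ywuf znl kdhb qbqi kxbmt guv
Hunk 5: at line 3 remove [znl,kdhb] add [gzc,jrn] -> 9 lines: osvy tmksi yeu ywuf gzc jrn qbqi kxbmt guv
Hunk 6: at line 4 remove [gzc,jrn,qbqi] add [gza,pgh] -> 8 lines: osvy tmksi yeu ywuf gza pgh kxbmt guv
Hunk 7: at line 1 remove [tmksi,yeu,ywuf] add [yonz,pyvvq,cobs] -> 8 lines: osvy yonz pyvvq cobs gza pgh kxbmt guv

Answer: osvy
yonz
pyvvq
cobs
gza
pgh
kxbmt
guv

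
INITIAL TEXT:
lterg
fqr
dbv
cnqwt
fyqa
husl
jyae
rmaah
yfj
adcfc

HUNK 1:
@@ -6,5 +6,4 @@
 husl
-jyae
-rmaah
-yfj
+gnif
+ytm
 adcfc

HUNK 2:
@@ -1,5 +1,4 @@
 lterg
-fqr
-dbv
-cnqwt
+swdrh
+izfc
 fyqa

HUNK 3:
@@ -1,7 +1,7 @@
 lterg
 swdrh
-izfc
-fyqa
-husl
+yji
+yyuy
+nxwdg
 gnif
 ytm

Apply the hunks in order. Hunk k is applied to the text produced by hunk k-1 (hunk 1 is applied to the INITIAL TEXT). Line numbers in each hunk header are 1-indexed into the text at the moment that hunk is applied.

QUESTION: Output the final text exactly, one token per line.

Answer: lterg
swdrh
yji
yyuy
nxwdg
gnif
ytm
adcfc

Derivation:
Hunk 1: at line 6 remove [jyae,rmaah,yfj] add [gnif,ytm] -> 9 lines: lterg fqr dbv cnqwt fyqa husl gnif ytm adcfc
Hunk 2: at line 1 remove [fqr,dbv,cnqwt] add [swdrh,izfc] -> 8 lines: lterg swdrh izfc fyqa husl gnif ytm adcfc
Hunk 3: at line 1 remove [izfc,fyqa,husl] add [yji,yyuy,nxwdg] -> 8 lines: lterg swdrh yji yyuy nxwdg gnif ytm adcfc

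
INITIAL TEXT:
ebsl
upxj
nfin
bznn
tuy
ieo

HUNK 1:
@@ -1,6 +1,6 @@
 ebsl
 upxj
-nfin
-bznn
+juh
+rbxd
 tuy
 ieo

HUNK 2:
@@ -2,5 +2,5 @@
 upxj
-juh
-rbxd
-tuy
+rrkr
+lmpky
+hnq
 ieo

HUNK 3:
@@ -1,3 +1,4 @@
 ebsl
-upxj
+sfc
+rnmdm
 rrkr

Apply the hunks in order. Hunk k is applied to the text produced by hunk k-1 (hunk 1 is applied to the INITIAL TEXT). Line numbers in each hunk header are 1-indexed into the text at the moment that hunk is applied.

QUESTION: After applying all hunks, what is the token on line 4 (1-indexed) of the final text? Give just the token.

Answer: rrkr

Derivation:
Hunk 1: at line 1 remove [nfin,bznn] add [juh,rbxd] -> 6 lines: ebsl upxj juh rbxd tuy ieo
Hunk 2: at line 2 remove [juh,rbxd,tuy] add [rrkr,lmpky,hnq] -> 6 lines: ebsl upxj rrkr lmpky hnq ieo
Hunk 3: at line 1 remove [upxj] add [sfc,rnmdm] -> 7 lines: ebsl sfc rnmdm rrkr lmpky hnq ieo
Final line 4: rrkr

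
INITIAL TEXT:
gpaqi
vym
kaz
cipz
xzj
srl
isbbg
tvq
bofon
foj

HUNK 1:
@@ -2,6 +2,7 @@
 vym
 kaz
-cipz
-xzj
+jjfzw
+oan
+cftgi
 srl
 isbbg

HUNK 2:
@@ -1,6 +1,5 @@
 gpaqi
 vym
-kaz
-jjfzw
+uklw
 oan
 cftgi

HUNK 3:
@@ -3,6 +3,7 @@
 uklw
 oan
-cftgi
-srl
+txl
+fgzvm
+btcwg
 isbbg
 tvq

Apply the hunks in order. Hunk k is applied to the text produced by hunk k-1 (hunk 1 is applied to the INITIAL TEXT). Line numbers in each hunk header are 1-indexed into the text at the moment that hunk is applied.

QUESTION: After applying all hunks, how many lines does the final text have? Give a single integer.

Answer: 11

Derivation:
Hunk 1: at line 2 remove [cipz,xzj] add [jjfzw,oan,cftgi] -> 11 lines: gpaqi vym kaz jjfzw oan cftgi srl isbbg tvq bofon foj
Hunk 2: at line 1 remove [kaz,jjfzw] add [uklw] -> 10 lines: gpaqi vym uklw oan cftgi srl isbbg tvq bofon foj
Hunk 3: at line 3 remove [cftgi,srl] add [txl,fgzvm,btcwg] -> 11 lines: gpaqi vym uklw oan txl fgzvm btcwg isbbg tvq bofon foj
Final line count: 11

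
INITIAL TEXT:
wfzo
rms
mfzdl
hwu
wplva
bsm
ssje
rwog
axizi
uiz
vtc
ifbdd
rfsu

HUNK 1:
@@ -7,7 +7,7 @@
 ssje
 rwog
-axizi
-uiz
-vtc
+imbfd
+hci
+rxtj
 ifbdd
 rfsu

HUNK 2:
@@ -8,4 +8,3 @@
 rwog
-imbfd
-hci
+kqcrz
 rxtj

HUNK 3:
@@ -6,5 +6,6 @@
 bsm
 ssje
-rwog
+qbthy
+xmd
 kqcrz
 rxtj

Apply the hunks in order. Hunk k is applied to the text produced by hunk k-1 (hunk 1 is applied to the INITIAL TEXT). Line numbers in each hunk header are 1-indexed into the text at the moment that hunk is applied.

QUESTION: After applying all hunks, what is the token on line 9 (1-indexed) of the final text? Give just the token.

Hunk 1: at line 7 remove [axizi,uiz,vtc] add [imbfd,hci,rxtj] -> 13 lines: wfzo rms mfzdl hwu wplva bsm ssje rwog imbfd hci rxtj ifbdd rfsu
Hunk 2: at line 8 remove [imbfd,hci] add [kqcrz] -> 12 lines: wfzo rms mfzdl hwu wplva bsm ssje rwog kqcrz rxtj ifbdd rfsu
Hunk 3: at line 6 remove [rwog] add [qbthy,xmd] -> 13 lines: wfzo rms mfzdl hwu wplva bsm ssje qbthy xmd kqcrz rxtj ifbdd rfsu
Final line 9: xmd

Answer: xmd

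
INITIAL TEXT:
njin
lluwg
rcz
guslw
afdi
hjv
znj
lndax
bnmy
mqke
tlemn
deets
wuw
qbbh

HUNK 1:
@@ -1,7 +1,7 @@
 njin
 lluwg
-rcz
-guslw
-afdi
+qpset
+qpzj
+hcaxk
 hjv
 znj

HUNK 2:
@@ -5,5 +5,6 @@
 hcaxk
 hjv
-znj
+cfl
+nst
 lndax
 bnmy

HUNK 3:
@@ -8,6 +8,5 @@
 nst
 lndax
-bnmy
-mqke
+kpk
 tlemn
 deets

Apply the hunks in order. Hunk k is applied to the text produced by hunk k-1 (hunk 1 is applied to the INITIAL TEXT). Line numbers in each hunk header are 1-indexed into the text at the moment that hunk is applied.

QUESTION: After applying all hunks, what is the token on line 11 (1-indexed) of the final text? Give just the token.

Hunk 1: at line 1 remove [rcz,guslw,afdi] add [qpset,qpzj,hcaxk] -> 14 lines: njin lluwg qpset qpzj hcaxk hjv znj lndax bnmy mqke tlemn deets wuw qbbh
Hunk 2: at line 5 remove [znj] add [cfl,nst] -> 15 lines: njin lluwg qpset qpzj hcaxk hjv cfl nst lndax bnmy mqke tlemn deets wuw qbbh
Hunk 3: at line 8 remove [bnmy,mqke] add [kpk] -> 14 lines: njin lluwg qpset qpzj hcaxk hjv cfl nst lndax kpk tlemn deets wuw qbbh
Final line 11: tlemn

Answer: tlemn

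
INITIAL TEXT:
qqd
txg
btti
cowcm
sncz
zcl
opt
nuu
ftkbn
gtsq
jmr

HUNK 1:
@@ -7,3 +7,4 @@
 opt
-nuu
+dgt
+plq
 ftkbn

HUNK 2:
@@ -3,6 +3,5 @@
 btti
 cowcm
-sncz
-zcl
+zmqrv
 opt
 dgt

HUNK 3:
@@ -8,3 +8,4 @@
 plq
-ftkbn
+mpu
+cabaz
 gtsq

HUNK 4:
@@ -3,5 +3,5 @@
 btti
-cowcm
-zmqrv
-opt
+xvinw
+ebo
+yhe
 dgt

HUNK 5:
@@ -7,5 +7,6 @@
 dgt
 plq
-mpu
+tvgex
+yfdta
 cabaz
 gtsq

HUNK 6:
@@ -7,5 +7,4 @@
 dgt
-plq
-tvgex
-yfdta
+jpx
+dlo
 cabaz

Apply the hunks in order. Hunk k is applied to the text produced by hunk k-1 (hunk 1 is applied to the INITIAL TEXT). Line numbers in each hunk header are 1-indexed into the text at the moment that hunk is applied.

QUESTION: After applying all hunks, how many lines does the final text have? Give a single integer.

Hunk 1: at line 7 remove [nuu] add [dgt,plq] -> 12 lines: qqd txg btti cowcm sncz zcl opt dgt plq ftkbn gtsq jmr
Hunk 2: at line 3 remove [sncz,zcl] add [zmqrv] -> 11 lines: qqd txg btti cowcm zmqrv opt dgt plq ftkbn gtsq jmr
Hunk 3: at line 8 remove [ftkbn] add [mpu,cabaz] -> 12 lines: qqd txg btti cowcm zmqrv opt dgt plq mpu cabaz gtsq jmr
Hunk 4: at line 3 remove [cowcm,zmqrv,opt] add [xvinw,ebo,yhe] -> 12 lines: qqd txg btti xvinw ebo yhe dgt plq mpu cabaz gtsq jmr
Hunk 5: at line 7 remove [mpu] add [tvgex,yfdta] -> 13 lines: qqd txg btti xvinw ebo yhe dgt plq tvgex yfdta cabaz gtsq jmr
Hunk 6: at line 7 remove [plq,tvgex,yfdta] add [jpx,dlo] -> 12 lines: qqd txg btti xvinw ebo yhe dgt jpx dlo cabaz gtsq jmr
Final line count: 12

Answer: 12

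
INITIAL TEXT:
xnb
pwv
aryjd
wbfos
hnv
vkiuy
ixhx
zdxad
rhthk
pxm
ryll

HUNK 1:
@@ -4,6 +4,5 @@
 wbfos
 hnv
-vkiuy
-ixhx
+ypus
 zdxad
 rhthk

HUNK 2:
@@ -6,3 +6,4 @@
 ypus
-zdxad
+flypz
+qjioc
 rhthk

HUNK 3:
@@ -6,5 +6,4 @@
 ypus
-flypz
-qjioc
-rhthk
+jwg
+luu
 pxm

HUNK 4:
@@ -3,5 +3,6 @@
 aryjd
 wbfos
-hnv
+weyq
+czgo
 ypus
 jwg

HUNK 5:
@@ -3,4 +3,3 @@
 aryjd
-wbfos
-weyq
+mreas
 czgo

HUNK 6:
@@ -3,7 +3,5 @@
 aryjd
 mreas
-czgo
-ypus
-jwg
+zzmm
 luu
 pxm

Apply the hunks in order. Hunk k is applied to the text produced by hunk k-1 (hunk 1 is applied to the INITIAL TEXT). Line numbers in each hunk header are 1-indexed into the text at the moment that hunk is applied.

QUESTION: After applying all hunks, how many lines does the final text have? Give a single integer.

Hunk 1: at line 4 remove [vkiuy,ixhx] add [ypus] -> 10 lines: xnb pwv aryjd wbfos hnv ypus zdxad rhthk pxm ryll
Hunk 2: at line 6 remove [zdxad] add [flypz,qjioc] -> 11 lines: xnb pwv aryjd wbfos hnv ypus flypz qjioc rhthk pxm ryll
Hunk 3: at line 6 remove [flypz,qjioc,rhthk] add [jwg,luu] -> 10 lines: xnb pwv aryjd wbfos hnv ypus jwg luu pxm ryll
Hunk 4: at line 3 remove [hnv] add [weyq,czgo] -> 11 lines: xnb pwv aryjd wbfos weyq czgo ypus jwg luu pxm ryll
Hunk 5: at line 3 remove [wbfos,weyq] add [mreas] -> 10 lines: xnb pwv aryjd mreas czgo ypus jwg luu pxm ryll
Hunk 6: at line 3 remove [czgo,ypus,jwg] add [zzmm] -> 8 lines: xnb pwv aryjd mreas zzmm luu pxm ryll
Final line count: 8

Answer: 8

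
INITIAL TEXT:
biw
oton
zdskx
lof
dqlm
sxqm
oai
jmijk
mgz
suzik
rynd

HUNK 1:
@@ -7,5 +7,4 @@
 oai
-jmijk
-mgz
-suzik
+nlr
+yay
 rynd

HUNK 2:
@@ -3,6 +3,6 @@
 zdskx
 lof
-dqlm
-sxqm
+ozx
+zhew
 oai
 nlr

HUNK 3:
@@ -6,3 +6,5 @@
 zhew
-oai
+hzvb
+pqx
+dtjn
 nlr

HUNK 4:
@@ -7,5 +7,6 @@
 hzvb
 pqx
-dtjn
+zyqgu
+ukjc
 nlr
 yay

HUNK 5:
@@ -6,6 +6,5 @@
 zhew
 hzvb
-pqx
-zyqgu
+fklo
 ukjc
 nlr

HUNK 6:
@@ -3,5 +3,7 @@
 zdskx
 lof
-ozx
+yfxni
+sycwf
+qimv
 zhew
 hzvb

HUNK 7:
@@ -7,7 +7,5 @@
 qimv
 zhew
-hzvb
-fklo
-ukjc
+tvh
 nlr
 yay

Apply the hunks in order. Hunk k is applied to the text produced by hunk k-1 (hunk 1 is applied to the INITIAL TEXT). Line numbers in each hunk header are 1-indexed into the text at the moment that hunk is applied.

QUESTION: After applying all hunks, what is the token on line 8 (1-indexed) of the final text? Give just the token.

Hunk 1: at line 7 remove [jmijk,mgz,suzik] add [nlr,yay] -> 10 lines: biw oton zdskx lof dqlm sxqm oai nlr yay rynd
Hunk 2: at line 3 remove [dqlm,sxqm] add [ozx,zhew] -> 10 lines: biw oton zdskx lof ozx zhew oai nlr yay rynd
Hunk 3: at line 6 remove [oai] add [hzvb,pqx,dtjn] -> 12 lines: biw oton zdskx lof ozx zhew hzvb pqx dtjn nlr yay rynd
Hunk 4: at line 7 remove [dtjn] add [zyqgu,ukjc] -> 13 lines: biw oton zdskx lof ozx zhew hzvb pqx zyqgu ukjc nlr yay rynd
Hunk 5: at line 6 remove [pqx,zyqgu] add [fklo] -> 12 lines: biw oton zdskx lof ozx zhew hzvb fklo ukjc nlr yay rynd
Hunk 6: at line 3 remove [ozx] add [yfxni,sycwf,qimv] -> 14 lines: biw oton zdskx lof yfxni sycwf qimv zhew hzvb fklo ukjc nlr yay rynd
Hunk 7: at line 7 remove [hzvb,fklo,ukjc] add [tvh] -> 12 lines: biw oton zdskx lof yfxni sycwf qimv zhew tvh nlr yay rynd
Final line 8: zhew

Answer: zhew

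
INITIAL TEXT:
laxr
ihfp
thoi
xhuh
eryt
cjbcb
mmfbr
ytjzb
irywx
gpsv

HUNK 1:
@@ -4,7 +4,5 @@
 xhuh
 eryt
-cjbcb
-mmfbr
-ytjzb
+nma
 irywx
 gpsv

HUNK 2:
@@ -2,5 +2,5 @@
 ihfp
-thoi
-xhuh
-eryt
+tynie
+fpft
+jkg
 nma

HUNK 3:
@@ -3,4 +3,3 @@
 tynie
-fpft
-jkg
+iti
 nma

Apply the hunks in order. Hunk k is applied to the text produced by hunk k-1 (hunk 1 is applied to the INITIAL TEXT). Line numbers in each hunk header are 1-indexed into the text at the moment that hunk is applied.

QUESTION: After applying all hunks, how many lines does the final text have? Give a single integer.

Hunk 1: at line 4 remove [cjbcb,mmfbr,ytjzb] add [nma] -> 8 lines: laxr ihfp thoi xhuh eryt nma irywx gpsv
Hunk 2: at line 2 remove [thoi,xhuh,eryt] add [tynie,fpft,jkg] -> 8 lines: laxr ihfp tynie fpft jkg nma irywx gpsv
Hunk 3: at line 3 remove [fpft,jkg] add [iti] -> 7 lines: laxr ihfp tynie iti nma irywx gpsv
Final line count: 7

Answer: 7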